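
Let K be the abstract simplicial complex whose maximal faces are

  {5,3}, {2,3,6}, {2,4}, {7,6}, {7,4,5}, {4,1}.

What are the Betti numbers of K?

We work with the vertex ordering 1 < 2 < 3 < 4 < 5 < 6 < 7. The simplices of K, each written with vertices in increasing order, are:

  0-simplices (7): [1], [2], [3], [4], [5], [6], [7]
  1-simplices (10): [1,4], [2,3], [2,4], [2,6], [3,5], [3,6], [4,5], [4,7], [5,7], [6,7]
  2-simplices (2): [2,3,6], [4,5,7]

so the chain groups are C_0 ≅ Z^7, C_1 ≅ Z^10, C_2 ≅ Z^2.

The boundary map ∂_1: C_1 → C_0 is given by ∂[p,q] = [q] − [p]. For instance
  ∂[4,7] = [7] − [4].
The resulting 7×10 matrix has rank 6, and its Smith normal form has invariant factors (1,1,1,1,1,1).

∂_2: C_2 → C_1 acts by ∂[p,q,r] = [q,r] − [p,r] + [p,q]. For instance
  ∂[4,5,7] = [5,7] − [4,7] + [4,5],
  ∂[2,3,6] = [3,6] − [2,6] + [2,3].
The 10×2 boundary matrix has rank 2 and Smith normal form diag(1,1).

Now H_k = ker ∂_k / im ∂_{k+1}, so:

  H_0: rank C_0 − rank ∂_1 = 7 − 6 = 1, and the invariant factors of ∂_1 are all 1, so H_0 = Z.
  H_1: rank ker ∂_1 − rank ∂_2 = (10 − 6) − 2 = 2, and the invariant factors of ∂_2 are all 1, so H_1 = Z^2.
  H_2: rank ker ∂_2 − rank ∂_3 = (2 − 2) − 0 = 0, and there is no ∂_3, so H_2 = 0.

Hence the Betti numbers are b_0 = 1, b_1 = 2, b_2 = 0.

b_0 = 1, b_1 = 2, b_2 = 0.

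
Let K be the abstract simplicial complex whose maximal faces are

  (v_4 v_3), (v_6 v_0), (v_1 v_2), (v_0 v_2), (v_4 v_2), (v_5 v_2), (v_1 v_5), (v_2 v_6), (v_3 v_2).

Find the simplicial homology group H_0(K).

H_0 = Z.

Order the vertices as v_0 < v_1 < v_2 < v_3 < v_4 < v_5 < v_6. Listing each simplex with vertices in this order, K has dimension 1 with simplices:

  0-simplices (7): [v_0], [v_1], [v_2], [v_3], [v_4], [v_5], [v_6]
  1-simplices (9): [v_0,v_2], [v_0,v_6], [v_1,v_2], [v_1,v_5], [v_2,v_3], [v_2,v_4], [v_2,v_5], [v_2,v_6], [v_3,v_4]

giving chain groups C_0 ≅ Z^7, C_1 ≅ Z^9.

The boundary map ∂_1: C_1 → C_0 sends each edge [p,q] (with p < q) to q − p.
The 7×9 boundary matrix has rank 6 and Smith normal form diag(1,1,1,1,1,1).

Reading off H_k = ker ∂_k / im ∂_{k+1}:

  H_0: rank C_0 − rank ∂_1 = 7 − 6 = 1, and the invariant factors of ∂_1 are all 1, so H_0 = Z.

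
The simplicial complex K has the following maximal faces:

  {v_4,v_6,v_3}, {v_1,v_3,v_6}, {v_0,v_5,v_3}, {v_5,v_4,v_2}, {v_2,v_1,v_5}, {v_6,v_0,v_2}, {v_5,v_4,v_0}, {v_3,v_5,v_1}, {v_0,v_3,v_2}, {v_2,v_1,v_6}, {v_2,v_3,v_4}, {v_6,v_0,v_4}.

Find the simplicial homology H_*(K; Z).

H_0 ≅ Z,  H_1 ≅ Z/2,  H_2 = 0.

Take the total order v_0 < v_1 < v_2 < v_3 < v_4 < v_5 < v_6 on the vertex set. Then K (dimension 2) consists of the simplices:

  0-simplices (7): [v_0], [v_1], [v_2], [v_3], [v_4], [v_5], [v_6]
  1-simplices (18): (18 of them)
  2-simplices (12): (12 of them)

so the chain groups are C_0 ≅ Z^7, C_1 ≅ Z^18, C_2 ≅ Z^12.

Boundary ∂_1: C_1 → C_0 sends each edge [p,q] (with p < q) to q − p. For instance
  ∂[v_4,v_5] = [v_5] − [v_4].
This gives a 7×18 integer matrix of rank 6; reducing to Smith normal form yields diagonal entries (1,1,1,1,1,1).

∂_2: C_2 → C_1 maps a triangle to the signed sum of its edges. For instance
  ∂[v_0,v_2,v_3] = [v_2,v_3] − [v_0,v_3] + [v_0,v_2],
  ∂[v_1,v_2,v_5] = [v_2,v_5] − [v_1,v_5] + [v_1,v_2].
The resulting 18×12 matrix has rank 12, and its Smith normal form has invariant factors (1,1,1,1,1,1,1,1,1,1,1,2).

From H_k ≅ ker(∂_k) / im(∂_{k+1}) we obtain:

  H_0: rank C_0 − rank ∂_1 = 7 − 6 = 1, and the invariant factors of ∂_1 are all 1, so H_0 = Z.
  H_1: rank ker ∂_1 − rank ∂_2 = (18 − 6) − 12 = 0, and ∂_2 has invariant factor 2 > 1, so H_1 = Z/2.
  H_2: rank ker ∂_2 − rank ∂_3 = (12 − 12) − 0 = 0, and there is no ∂_3, so H_2 = 0.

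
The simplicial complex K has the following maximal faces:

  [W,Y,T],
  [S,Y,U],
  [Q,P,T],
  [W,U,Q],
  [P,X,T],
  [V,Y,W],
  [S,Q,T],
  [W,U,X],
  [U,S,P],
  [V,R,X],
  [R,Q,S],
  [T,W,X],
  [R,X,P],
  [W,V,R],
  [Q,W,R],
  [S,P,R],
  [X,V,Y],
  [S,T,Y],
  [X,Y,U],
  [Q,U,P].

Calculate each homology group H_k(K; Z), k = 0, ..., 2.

H_0 ≅ Z,  H_1 ≅ Z ⊕ Z/2,  H_2 = 0.

Fix the vertex order P < Q < R < S < T < U < V < W < X < Y and write every simplex with vertices in increasing order. Then dim K = 2 and the simplices of K are:

  0-simplices (10): P, Q, R, S, T, U, V, W, X, Y
  1-simplices (30): PQ, PR, PS, PT, PU, PX, QR, QS, QT, QU, QW, RS, RV, RW, RX, ST, SU, SY, TW, TX, TY, UW, UX, UY, VW, VX, VY, WX, WY, XY
  2-simplices (20): PQT, PQU, PRS, PRX, PSU, PTX, QRS, QRW, QST, QUW, RVW, RVX, STY, SUY, TWX, TWY, UWX, UXY, VWY, VXY

Hence C_0 ≅ Z^10, C_1 ≅ Z^30, C_2 ≅ Z^20.

∂_1: C_1 → C_0 is given by ∂[p,q] = [q] − [p].
This gives a 10×30 integer matrix of rank 9; reducing to Smith normal form yields diagonal entries (1,1,1,1,1,1,1,1,1).

∂_2: C_2 → C_1 sends each 2-simplex [p,q,r] to [q,r] − [p,r] + [p,q]. For instance
  ∂RVW = VW − RW + RV,
  ∂STY = TY − SY + ST.
The resulting 30×20 matrix has rank 20, and its Smith normal form has invariant factors (1,1,1,1,1,1,1,1,1,1,1,1,1,1,1,1,1,1,1,2).

Now H_k = ker ∂_k / im ∂_{k+1}, so:

  H_0: rank C_0 − rank ∂_1 = 10 − 9 = 1, and the invariant factors of ∂_1 are all 1, so H_0 ≅ Z.
  H_1: rank ker ∂_1 − rank ∂_2 = (30 − 9) − 20 = 1, and ∂_2 has invariant factor 2 > 1, so H_1 ≅ Z ⊕ Z/2.
  H_2: rank ker ∂_2 − rank ∂_3 = (20 − 20) − 0 = 0, and there is no ∂_3, so H_2 ≅ 0.

As a check, the Euler characteristic is 10 − 30 + 20 = 0, which agrees with 1 − 1 + 0 = 0.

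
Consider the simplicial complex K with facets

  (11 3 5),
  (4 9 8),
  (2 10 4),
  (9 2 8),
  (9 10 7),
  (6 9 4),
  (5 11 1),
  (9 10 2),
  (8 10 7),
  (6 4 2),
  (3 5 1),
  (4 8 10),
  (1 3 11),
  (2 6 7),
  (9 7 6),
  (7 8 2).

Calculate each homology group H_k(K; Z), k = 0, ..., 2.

H_0 = Z^2,  H_1 = Z/2,  H_2 = Z.

Take the total order 1 < 2 < 3 < 4 < 5 < 6 < 7 < 8 < 9 < 10 < 11 on the vertex set. Then K (dimension 2) consists of the simplices:

  0-simplices (11): [1], [2], [3], [4], [5], [6], [7], [8], [9], [10], [11]
  1-simplices (24): (24 of them)
  2-simplices (16): [1,3,5], [1,3,11], [1,5,11], [2,4,6], [2,4,10], [2,6,7], [2,7,8], [2,8,9], [2,9,10], [3,5,11], [4,6,9], [4,8,9], [4,8,10], [6,7,9], [7,8,10], [7,9,10]

giving chain groups C_0 ≅ Z^11, C_1 ≅ Z^24, C_2 ≅ Z^16.

∂_1: C_1 → C_0 sends each edge [p,q] (with p < q) to q − p. For instance
  ∂[9,10] = [10] − [9].
The resulting 11×24 matrix has rank 9, and its Smith normal form has invariant factors (1,1,1,1,1,1,1,1,1).

Boundary ∂_2: C_2 → C_1 maps a triangle to the signed sum of its edges. For instance
  ∂[4,6,9] = [6,9] − [4,9] + [4,6],
  ∂[1,3,11] = [3,11] − [1,11] + [1,3].
As a 24×16 matrix over Z this has rank 15, with invariant factors (1,1,1,1,1,1,1,1,1,1,1,1,1,1,2).

Now H_k = ker ∂_k / im ∂_{k+1}, so:

  H_0: rank C_0 − rank ∂_1 = 11 − 9 = 2, and the invariant factors of ∂_1 are all 1, so H_0 = Z^2.
  H_1: rank ker ∂_1 − rank ∂_2 = (24 − 9) − 15 = 0, and ∂_2 has invariant factor 2 > 1, so H_1 = Z/2.
  H_2: rank ker ∂_2 − rank ∂_3 = (16 − 15) − 0 = 1, and there is no ∂_3, so H_2 = Z.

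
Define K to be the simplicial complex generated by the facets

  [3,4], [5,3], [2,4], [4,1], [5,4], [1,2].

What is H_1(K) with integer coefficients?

K has 5 vertices, 6 edges.
rank ∂_1 = 4, rank ∂_2 = 0 ⇒ b_1 = 6 − 4 − 0 = 2. So H_1 ≅ Z^2.

H_1 ≅ Z^2.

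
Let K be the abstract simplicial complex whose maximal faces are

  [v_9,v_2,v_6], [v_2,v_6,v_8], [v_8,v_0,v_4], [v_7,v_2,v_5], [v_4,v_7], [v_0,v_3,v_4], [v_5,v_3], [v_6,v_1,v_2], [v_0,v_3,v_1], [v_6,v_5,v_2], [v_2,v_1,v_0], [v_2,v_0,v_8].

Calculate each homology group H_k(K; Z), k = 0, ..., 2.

H_0 = Z,  H_1 = Z^2,  H_2 = 0.

We work with the vertex ordering v_0 < v_1 < v_2 < v_3 < v_4 < v_5 < v_6 < v_7 < v_8 < v_9. The simplices of K, each written with vertices in increasing order, are:

  0-simplices (10): [v_0], [v_1], [v_2], [v_3], [v_4], [v_5], [v_6], [v_7], [v_8], [v_9]
  1-simplices (21): (21 of them)
  2-simplices (10): [v_0,v_1,v_2], [v_0,v_1,v_3], [v_0,v_2,v_8], [v_0,v_3,v_4], [v_0,v_4,v_8], [v_1,v_2,v_6], [v_2,v_5,v_6], [v_2,v_5,v_7], [v_2,v_6,v_8], [v_2,v_6,v_9]

giving chain groups C_0 ≅ Z^10, C_1 ≅ Z^21, C_2 ≅ Z^10.

Boundary ∂_1: C_1 → C_0 maps an edge to its endpoints' difference, ∂[p,q] = q − p.
As a 10×21 matrix over Z this has rank 9, with invariant factors (1,1,1,1,1,1,1,1,1).

The boundary map ∂_2: C_2 → C_1 acts by ∂[p,q,r] = [q,r] − [p,r] + [p,q]. For instance
  ∂[v_1,v_2,v_6] = [v_2,v_6] − [v_1,v_6] + [v_1,v_2],
  ∂[v_2,v_6,v_9] = [v_6,v_9] − [v_2,v_9] + [v_2,v_6].
As a 21×10 matrix over Z this has rank 10, with invariant factors (1,1,1,1,1,1,1,1,1,1).

Reading off H_k = ker ∂_k / im ∂_{k+1}:

  H_0: rank C_0 − rank ∂_1 = 10 − 9 = 1, and the invariant factors of ∂_1 are all 1, so H_0 ≅ Z.
  H_1: rank ker ∂_1 − rank ∂_2 = (21 − 9) − 10 = 2, and the invariant factors of ∂_2 are all 1, so H_1 ≅ Z^2.
  H_2: rank ker ∂_2 − rank ∂_3 = (10 − 10) − 0 = 0, and there is no ∂_3, so H_2 ≅ 0.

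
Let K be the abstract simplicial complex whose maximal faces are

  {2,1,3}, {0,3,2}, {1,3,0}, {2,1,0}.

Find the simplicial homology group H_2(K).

H_2 ≅ Z.

We work with the vertex ordering 0 < 1 < 2 < 3. The simplices of K, each written with vertices in increasing order, are:

  0-simplices (4): [0], [1], [2], [3]
  1-simplices (6): [0,1], [0,2], [0,3], [1,2], [1,3], [2,3]
  2-simplices (4): [0,1,2], [0,1,3], [0,2,3], [1,2,3]

so the chain groups are C_0 ≅ Z^4, C_1 ≅ Z^6, C_2 ≅ Z^4.

Boundary ∂_1: C_1 → C_0 maps an edge to its endpoints' difference, ∂[p,q] = q − p.
This gives a 4×6 integer matrix of rank 3; reducing to Smith normal form yields diagonal entries (1,1,1).

Boundary ∂_2: C_2 → C_1 sends each 2-simplex [p,q,r] to [q,r] − [p,r] + [p,q]. For instance
  ∂[0,1,2] = [1,2] − [0,2] + [0,1],
  ∂[0,2,3] = [2,3] − [0,3] + [0,2].
As a 6×4 matrix over Z this has rank 3, with invariant factors (1,1,1).

Now H_k = ker ∂_k / im ∂_{k+1}, so:

  H_2: rank ker ∂_2 − rank ∂_3 = (4 − 3) − 0 = 1, and there is no ∂_3, so H_2 = Z.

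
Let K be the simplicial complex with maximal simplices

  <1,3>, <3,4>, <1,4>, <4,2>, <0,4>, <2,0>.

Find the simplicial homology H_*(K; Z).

H_0 ≅ Z,  H_1 ≅ Z^2.

Take the total order 0 < 1 < 2 < 3 < 4 on the vertex set. Then K (dimension 1) consists of the simplices:

  0-simplices (5): [0], [1], [2], [3], [4]
  1-simplices (6): [0,2], [0,4], [1,3], [1,4], [2,4], [3,4]

Hence C_0 ≅ Z^5, C_1 ≅ Z^6.

The boundary map ∂_1: C_1 → C_0 is given by ∂[p,q] = [q] − [p].
This gives a 5×6 integer matrix of rank 4; reducing to Smith normal form yields diagonal entries (1,1,1,1).

Reading off H_k = ker ∂_k / im ∂_{k+1}:

  H_0: rank C_0 − rank ∂_1 = 5 − 4 = 1, and the invariant factors of ∂_1 are all 1, so H_0 ≅ Z.
  H_1: rank ker ∂_1 − rank ∂_2 = (6 − 4) − 0 = 2, and there is no ∂_2, so H_1 ≅ Z^2.

As a check, the Euler characteristic is 5 − 6 = -1, which agrees with 1 − 2 = -1.
(K is a triangulation of a wedge of 2 circles.)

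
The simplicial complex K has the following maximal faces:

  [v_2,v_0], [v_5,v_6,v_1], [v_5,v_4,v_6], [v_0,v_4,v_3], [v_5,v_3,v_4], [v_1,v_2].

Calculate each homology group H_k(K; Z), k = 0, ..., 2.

Take the total order v_0 < v_1 < v_2 < v_3 < v_4 < v_5 < v_6 on the vertex set. Then K (dimension 2) consists of the simplices:

  0-simplices (7): [v_0], [v_1], [v_2], [v_3], [v_4], [v_5], [v_6]
  1-simplices (11): [v_0,v_2], [v_0,v_3], [v_0,v_4], [v_1,v_2], [v_1,v_5], [v_1,v_6], [v_3,v_4], [v_3,v_5], [v_4,v_5], [v_4,v_6], [v_5,v_6]
  2-simplices (4): [v_0,v_3,v_4], [v_1,v_5,v_6], [v_3,v_4,v_5], [v_4,v_5,v_6]

giving chain groups C_0 ≅ Z^7, C_1 ≅ Z^11, C_2 ≅ Z^4.

The boundary map ∂_1: C_1 → C_0 maps an edge to its endpoints' difference, ∂[p,q] = q − p.
The 7×11 boundary matrix has rank 6 and Smith normal form diag(1,1,1,1,1,1).

∂_2: C_2 → C_1 sends each 2-simplex [p,q,r] to [q,r] − [p,r] + [p,q]. For instance
  ∂[v_1,v_5,v_6] = [v_5,v_6] − [v_1,v_6] + [v_1,v_5],
  ∂[v_3,v_4,v_5] = [v_4,v_5] − [v_3,v_5] + [v_3,v_4].
The 11×4 boundary matrix has rank 4 and Smith normal form diag(1,1,1,1).

From H_k ≅ ker(∂_k) / im(∂_{k+1}) we obtain:

  H_0: rank C_0 − rank ∂_1 = 7 − 6 = 1, and the invariant factors of ∂_1 are all 1, so H_0 = Z.
  H_1: rank ker ∂_1 − rank ∂_2 = (11 − 6) − 4 = 1, and the invariant factors of ∂_2 are all 1, so H_1 = Z.
  H_2: rank ker ∂_2 − rank ∂_3 = (4 − 4) − 0 = 0, and there is no ∂_3, so H_2 = 0.

As a check, the Euler characteristic is 7 − 11 + 4 = 0, which agrees with 1 − 1 + 0 = 0.

H_0 ≅ Z,  H_1 ≅ Z,  H_2 = 0.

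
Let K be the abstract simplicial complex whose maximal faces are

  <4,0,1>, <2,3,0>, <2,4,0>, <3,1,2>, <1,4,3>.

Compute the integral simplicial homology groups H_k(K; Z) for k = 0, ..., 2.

H_0 ≅ Z,  H_1 ≅ Z,  H_2 = 0.

We work with the vertex ordering 0 < 1 < 2 < 3 < 4. The simplices of K, each written with vertices in increasing order, are:

  0-simplices (5): [0], [1], [2], [3], [4]
  1-simplices (10): [0,1], [0,2], [0,3], [0,4], [1,2], [1,3], [1,4], [2,3], [2,4], [3,4]
  2-simplices (5): [0,1,4], [0,2,3], [0,2,4], [1,2,3], [1,3,4]

so the chain groups are C_0 ≅ Z^5, C_1 ≅ Z^10, C_2 ≅ Z^5.

The boundary map ∂_1: C_1 → C_0 sends each edge [p,q] (with p < q) to q − p. For instance
  ∂[0,1] = [1] − [0].
This gives a 5×10 integer matrix of rank 4; reducing to Smith normal form yields diagonal entries (1,1,1,1).

∂_2: C_2 → C_1 maps a triangle to the signed sum of its edges. For instance
  ∂[0,2,4] = [2,4] − [0,4] + [0,2],
  ∂[1,2,3] = [2,3] − [1,3] + [1,2].
As a 10×5 matrix over Z this has rank 5, with invariant factors (1,1,1,1,1).

Reading off H_k = ker ∂_k / im ∂_{k+1}:

  H_0: rank C_0 − rank ∂_1 = 5 − 4 = 1, and the invariant factors of ∂_1 are all 1, so H_0 ≅ Z.
  H_1: rank ker ∂_1 − rank ∂_2 = (10 − 4) − 5 = 1, and the invariant factors of ∂_2 are all 1, so H_1 ≅ Z.
  H_2: rank ker ∂_2 − rank ∂_3 = (5 − 5) − 0 = 0, and there is no ∂_3, so H_2 ≅ 0.

As a check, the Euler characteristic is 5 − 10 + 5 = 0, which agrees with 1 − 1 + 0 = 0.
(K is a triangulation of the Möbius band.)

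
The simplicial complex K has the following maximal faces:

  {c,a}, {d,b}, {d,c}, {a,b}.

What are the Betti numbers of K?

b_0 = 1, b_1 = 1.

We work with the vertex ordering a < b < c < d. The simplices of K, each written with vertices in increasing order, are:

  0-simplices (4): a, b, c, d
  1-simplices (4): ab, ac, bd, cd

Hence C_0 ≅ Z^4, C_1 ≅ Z^4.

The boundary map ∂_1: C_1 → C_0 sends each edge [p,q] (with p < q) to q − p. For instance
  ∂bd = d − b.
The resulting 4×4 matrix has rank 3, and its Smith normal form has invariant factors (1,1,1).

Computing H_k = (kernel of ∂_k) / (image of ∂_{k+1}):

  H_0: rank C_0 − rank ∂_1 = 4 − 3 = 1, and the invariant factors of ∂_1 are all 1, so H_0 = Z.
  H_1: rank ker ∂_1 − rank ∂_2 = (4 − 3) − 0 = 1, and there is no ∂_2, so H_1 = Z.

(K is a triangulation of the circle S^1.)

Hence the Betti numbers are b_0 = 1, b_1 = 1.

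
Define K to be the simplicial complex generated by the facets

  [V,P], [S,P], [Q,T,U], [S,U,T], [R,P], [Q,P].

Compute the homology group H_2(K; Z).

Order the vertices as P < Q < R < S < T < U < V. Listing each simplex with vertices in this order, K has dimension 2 with simplices:

  0-simplices (7): P, Q, R, S, T, U, V
  1-simplices (9): PQ, PR, PS, PV, QT, QU, ST, SU, TU
  2-simplices (2): QTU, STU

Hence C_0 ≅ Z^7, C_1 ≅ Z^9, C_2 ≅ Z^2.

Boundary ∂_1: C_1 → C_0 sends each edge [p,q] (with p < q) to q − p. For instance
  ∂ST = T − S.
As a 7×9 matrix over Z this has rank 6, with invariant factors (1,1,1,1,1,1).

Boundary ∂_2: C_2 → C_1 acts by ∂[p,q,r] = [q,r] − [p,r] + [p,q]. For instance
  ∂STU = TU − SU + ST,
  ∂QTU = TU − QU + QT.
This gives a 9×2 integer matrix of rank 2; reducing to Smith normal form yields diagonal entries (1,1).

Reading off H_k = ker ∂_k / im ∂_{k+1}:

  H_2: rank ker ∂_2 − rank ∂_3 = (2 − 2) − 0 = 0, and there is no ∂_3, so H_2 ≅ 0.

H_2 = 0.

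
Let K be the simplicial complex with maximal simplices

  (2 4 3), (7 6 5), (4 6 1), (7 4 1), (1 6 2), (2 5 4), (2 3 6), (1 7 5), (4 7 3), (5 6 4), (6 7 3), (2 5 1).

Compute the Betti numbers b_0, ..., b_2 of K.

K has 7 vertices, 18 edges, 12 triangles.
rank ∂_0 = 0, rank ∂_1 = 6 ⇒ b_0 = 7 − 0 − 6 = 1; all invariant factors of ∂_1 are 1 so no torsion. So H_0 = Z.
rank ∂_1 = 6, rank ∂_2 = 12 ⇒ b_1 = 18 − 6 − 12 = 0; ∂_2 has invariant factor(s) [2] giving torsion. So H_1 = Z/2.
rank ∂_2 = 12, rank ∂_3 = 0 ⇒ b_2 = 12 − 12 − 0 = 0. So H_2 = 0.

b_0 = 1, b_1 = 0, b_2 = 0.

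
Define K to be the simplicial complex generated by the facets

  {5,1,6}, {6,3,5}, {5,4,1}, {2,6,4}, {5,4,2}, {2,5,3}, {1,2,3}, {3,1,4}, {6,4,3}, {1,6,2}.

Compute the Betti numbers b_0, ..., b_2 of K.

Order the vertices as 1 < 2 < 3 < 4 < 5 < 6. Listing each simplex with vertices in this order, K has dimension 2 with simplices:

  0-simplices (6): [1], [2], [3], [4], [5], [6]
  1-simplices (15): [1,2], [1,3], [1,4], [1,5], [1,6], [2,3], [2,4], [2,5], [2,6], [3,4], [3,5], [3,6], [4,5], [4,6], [5,6]
  2-simplices (10): [1,2,3], [1,2,6], [1,3,4], [1,4,5], [1,5,6], [2,3,5], [2,4,5], [2,4,6], [3,4,6], [3,5,6]

giving chain groups C_0 ≅ Z^6, C_1 ≅ Z^15, C_2 ≅ Z^10.

∂_1: C_1 → C_0 maps an edge to its endpoints' difference, ∂[p,q] = q − p. For instance
  ∂[1,6] = [6] − [1].
This gives a 6×15 integer matrix of rank 5; reducing to Smith normal form yields diagonal entries (1,1,1,1,1).

The boundary map ∂_2: C_2 → C_1 sends each 2-simplex [p,q,r] to [q,r] − [p,r] + [p,q]. For instance
  ∂[1,2,6] = [2,6] − [1,6] + [1,2],
  ∂[2,4,5] = [4,5] − [2,5] + [2,4].
The resulting 15×10 matrix has rank 10, and its Smith normal form has invariant factors (1,1,1,1,1,1,1,1,1,2).

From H_k ≅ ker(∂_k) / im(∂_{k+1}) we obtain:

  H_0: rank C_0 − rank ∂_1 = 6 − 5 = 1, and the invariant factors of ∂_1 are all 1, so H_0 ≅ Z.
  H_1: rank ker ∂_1 − rank ∂_2 = (15 − 5) − 10 = 0, and ∂_2 has invariant factor 2 > 1, so H_1 ≅ Z/2.
  H_2: rank ker ∂_2 − rank ∂_3 = (10 − 10) − 0 = 0, and there is no ∂_3, so H_2 ≅ 0.

As a check, the Euler characteristic is 6 − 15 + 10 = 1, which agrees with 1 − 0 + 0 = 1.
(K is a triangulation of the real projective plane RP^2.)

Hence the Betti numbers are b_0 = 1, b_1 = 0, b_2 = 0.

b_0 = 1, b_1 = 0, b_2 = 0.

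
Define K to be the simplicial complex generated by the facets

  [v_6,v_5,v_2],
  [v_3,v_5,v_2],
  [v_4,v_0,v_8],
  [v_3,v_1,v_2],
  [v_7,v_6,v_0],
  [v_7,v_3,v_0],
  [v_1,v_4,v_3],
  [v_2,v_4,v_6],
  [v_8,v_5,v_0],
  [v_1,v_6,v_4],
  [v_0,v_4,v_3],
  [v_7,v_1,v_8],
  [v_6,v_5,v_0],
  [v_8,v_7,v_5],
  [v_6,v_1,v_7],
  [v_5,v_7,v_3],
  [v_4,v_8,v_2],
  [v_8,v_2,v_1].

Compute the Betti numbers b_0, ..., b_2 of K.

Order the vertices as v_0 < v_1 < v_2 < v_3 < v_4 < v_5 < v_6 < v_7 < v_8. Listing each simplex with vertices in this order, K has dimension 2 with simplices:

  0-simplices (9): [v_0], [v_1], [v_2], [v_3], [v_4], [v_5], [v_6], [v_7], [v_8]
  1-simplices (27): (27 of them)
  2-simplices (18): (18 of them)

Hence C_0 ≅ Z^9, C_1 ≅ Z^27, C_2 ≅ Z^18.

Boundary ∂_1: C_1 → C_0 maps an edge to its endpoints' difference, ∂[p,q] = q − p. For instance
  ∂[v_0,v_7] = [v_7] − [v_0].
The 9×27 boundary matrix has rank 8 and Smith normal form diag(1,1,1,1,1,1,1,1).

∂_2: C_2 → C_1 maps a triangle to the signed sum of its edges. For instance
  ∂[v_0,v_5,v_6] = [v_5,v_6] − [v_0,v_6] + [v_0,v_5],
  ∂[v_0,v_5,v_8] = [v_5,v_8] − [v_0,v_8] + [v_0,v_5].
This gives a 27×18 integer matrix of rank 18; reducing to Smith normal form yields diagonal entries (1,1,1,1,1,1,1,1,1,1,1,1,1,1,1,1,1,2).

Now H_k = ker ∂_k / im ∂_{k+1}, so:

  H_0: rank C_0 − rank ∂_1 = 9 − 8 = 1, and the invariant factors of ∂_1 are all 1, so H_0 ≅ Z.
  H_1: rank ker ∂_1 − rank ∂_2 = (27 − 8) − 18 = 1, and ∂_2 has invariant factor 2 > 1, so H_1 ≅ Z ⊕ Z/2.
  H_2: rank ker ∂_2 − rank ∂_3 = (18 − 18) − 0 = 0, and there is no ∂_3, so H_2 ≅ 0.

Hence the Betti numbers are b_0 = 1, b_1 = 1, b_2 = 0.

b_0 = 1, b_1 = 1, b_2 = 0.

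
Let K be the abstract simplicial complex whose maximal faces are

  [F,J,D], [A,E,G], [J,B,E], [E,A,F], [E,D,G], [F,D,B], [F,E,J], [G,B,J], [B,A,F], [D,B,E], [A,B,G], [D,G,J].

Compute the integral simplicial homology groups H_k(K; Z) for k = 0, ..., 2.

Order the vertices as A < B < D < E < F < G < J. Listing each simplex with vertices in this order, K has dimension 2 with simplices:

  0-simplices (7): A, B, D, E, F, G, J
  1-simplices (18): AB, AE, AF, AG, BD, BE, BF, BG, BJ, DE, DF, DG, DJ, EF, EG, EJ, FJ, GJ
  2-simplices (12): ABF, ABG, AEF, AEG, BDE, BDF, BEJ, BGJ, DEG, DFJ, DGJ, EFJ

Hence C_0 ≅ Z^7, C_1 ≅ Z^18, C_2 ≅ Z^12.

∂_1: C_1 → C_0 sends each edge [p,q] (with p < q) to q − p.
This gives a 7×18 integer matrix of rank 6; reducing to Smith normal form yields diagonal entries (1,1,1,1,1,1).

Boundary ∂_2: C_2 → C_1 acts by ∂[p,q,r] = [q,r] − [p,r] + [p,q]. For instance
  ∂DEG = EG − DG + DE,
  ∂BGJ = GJ − BJ + BG.
As a 18×12 matrix over Z this has rank 12, with invariant factors (1,1,1,1,1,1,1,1,1,1,1,2).

From H_k ≅ ker(∂_k) / im(∂_{k+1}) we obtain:

  H_0: rank C_0 − rank ∂_1 = 7 − 6 = 1, and the invariant factors of ∂_1 are all 1, so H_0 = Z.
  H_1: rank ker ∂_1 − rank ∂_2 = (18 − 6) − 12 = 0, and ∂_2 has invariant factor 2 > 1, so H_1 = Z/2.
  H_2: rank ker ∂_2 − rank ∂_3 = (12 − 12) − 0 = 0, and there is no ∂_3, so H_2 = 0.

H_0 = Z,  H_1 = Z/2,  H_2 = 0.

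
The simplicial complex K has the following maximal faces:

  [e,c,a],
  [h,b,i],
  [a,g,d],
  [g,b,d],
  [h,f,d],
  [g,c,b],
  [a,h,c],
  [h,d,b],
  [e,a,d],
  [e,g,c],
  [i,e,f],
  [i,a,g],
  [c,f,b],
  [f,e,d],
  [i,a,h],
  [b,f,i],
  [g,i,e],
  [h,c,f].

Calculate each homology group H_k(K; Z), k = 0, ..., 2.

H_0 = Z,  H_1 = Z ⊕ Z/2,  H_2 = 0.

We work with the vertex ordering a < b < c < d < e < f < g < h < i. The simplices of K, each written with vertices in increasing order, are:

  0-simplices (9): a, b, c, d, e, f, g, h, i
  1-simplices (27): ac, ad, ae, ag, ah, ai, bc, bd, bf, bg, bh, bi, ce, cf, cg, ch, de, df, dg, dh, ef, eg, ei, fh, fi, gi, hi
  2-simplices (18): ace, ach, ade, adg, agi, ahi, bcf, bcg, bdg, bdh, bfi, bhi, ceg, cfh, def, dfh, efi, egi

Hence C_0 ≅ Z^9, C_1 ≅ Z^27, C_2 ≅ Z^18.

Boundary ∂_1: C_1 → C_0 is given by ∂[p,q] = [q] − [p]. For instance
  ∂eg = g − e.
As a 9×27 matrix over Z this has rank 8, with invariant factors (1,1,1,1,1,1,1,1).

Boundary ∂_2: C_2 → C_1 sends each 2-simplex [p,q,r] to [q,r] − [p,r] + [p,q]. For instance
  ∂efi = fi − ei + ef,
  ∂adg = dg − ag + ad.
As a 27×18 matrix over Z this has rank 18, with invariant factors (1,1,1,1,1,1,1,1,1,1,1,1,1,1,1,1,1,2).

Computing H_k = (kernel of ∂_k) / (image of ∂_{k+1}):

  H_0: rank C_0 − rank ∂_1 = 9 − 8 = 1, and the invariant factors of ∂_1 are all 1, so H_0 ≅ Z.
  H_1: rank ker ∂_1 − rank ∂_2 = (27 − 8) − 18 = 1, and ∂_2 has invariant factor 2 > 1, so H_1 ≅ Z ⊕ Z/2.
  H_2: rank ker ∂_2 − rank ∂_3 = (18 − 18) − 0 = 0, and there is no ∂_3, so H_2 ≅ 0.

As a check, the Euler characteristic is 9 − 27 + 18 = 0, which agrees with 1 − 1 + 0 = 0.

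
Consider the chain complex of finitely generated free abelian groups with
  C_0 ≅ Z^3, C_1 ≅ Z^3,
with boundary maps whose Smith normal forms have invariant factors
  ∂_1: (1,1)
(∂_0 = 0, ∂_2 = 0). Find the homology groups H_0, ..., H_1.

H_0: b_0 = 3 − 0 − 2 = 1; torsion from ∂_1 factors > 1: none. So H_0 = Z.
H_1: b_1 = 3 − 2 − 0 = 1; torsion from ∂_2 factors > 1: none. So H_1 = Z.

H_0 = Z,  H_1 = Z.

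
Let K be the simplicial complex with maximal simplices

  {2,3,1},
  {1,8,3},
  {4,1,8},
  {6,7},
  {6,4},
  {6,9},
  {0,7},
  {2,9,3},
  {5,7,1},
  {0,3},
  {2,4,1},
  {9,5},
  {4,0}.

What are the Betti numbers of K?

b_0 = 1, b_1 = 5, b_2 = 0.

Fix the vertex order 0 < 1 < 2 < 3 < 4 < 5 < 6 < 7 < 8 < 9 and write every simplex with vertices in increasing order. Then dim K = 2 and the simplices of K are:

  0-simplices (10): [0], [1], [2], [3], [4], [5], [6], [7], [8], [9]
  1-simplices (20): [0,3], [0,4], [0,7], [1,2], [1,3], [1,4], [1,5], [1,7], [1,8], [2,3], [2,4], [2,9], [3,8], [3,9], [4,6], [4,8], [5,7], [5,9], [6,7], [6,9]
  2-simplices (6): [1,2,3], [1,2,4], [1,3,8], [1,4,8], [1,5,7], [2,3,9]

so the chain groups are C_0 ≅ Z^10, C_1 ≅ Z^20, C_2 ≅ Z^6.

∂_1: C_1 → C_0 maps an edge to its endpoints' difference, ∂[p,q] = q − p.
The resulting 10×20 matrix has rank 9, and its Smith normal form has invariant factors (1,1,1,1,1,1,1,1,1).

The boundary map ∂_2: C_2 → C_1 maps a triangle to the signed sum of its edges. For instance
  ∂[2,3,9] = [3,9] − [2,9] + [2,3],
  ∂[1,4,8] = [4,8] − [1,8] + [1,4].
The resulting 20×6 matrix has rank 6, and its Smith normal form has invariant factors (1,1,1,1,1,1).

Now H_k = ker ∂_k / im ∂_{k+1}, so:

  H_0: rank C_0 − rank ∂_1 = 10 − 9 = 1, and the invariant factors of ∂_1 are all 1, so H_0 = Z.
  H_1: rank ker ∂_1 − rank ∂_2 = (20 − 9) − 6 = 5, and the invariant factors of ∂_2 are all 1, so H_1 = Z^5.
  H_2: rank ker ∂_2 − rank ∂_3 = (6 − 6) − 0 = 0, and there is no ∂_3, so H_2 = 0.

Hence the Betti numbers are b_0 = 1, b_1 = 5, b_2 = 0.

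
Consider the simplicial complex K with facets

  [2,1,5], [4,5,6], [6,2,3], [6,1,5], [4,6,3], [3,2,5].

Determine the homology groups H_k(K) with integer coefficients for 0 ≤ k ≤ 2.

H_0 = Z,  H_1 = Z,  H_2 = 0.

Fix the vertex order 1 < 2 < 3 < 4 < 5 < 6 and write every simplex with vertices in increasing order. Then dim K = 2 and the simplices of K are:

  0-simplices (6): [1], [2], [3], [4], [5], [6]
  1-simplices (12): [1,2], [1,5], [1,6], [2,3], [2,5], [2,6], [3,4], [3,5], [3,6], [4,5], [4,6], [5,6]
  2-simplices (6): [1,2,5], [1,5,6], [2,3,5], [2,3,6], [3,4,6], [4,5,6]

Hence C_0 ≅ Z^6, C_1 ≅ Z^12, C_2 ≅ Z^6.

∂_1: C_1 → C_0 sends each edge [p,q] (with p < q) to q − p. For instance
  ∂[4,5] = [5] − [4].
The 6×12 boundary matrix has rank 5 and Smith normal form diag(1,1,1,1,1).

Boundary ∂_2: C_2 → C_1 sends each 2-simplex [p,q,r] to [q,r] − [p,r] + [p,q]. For instance
  ∂[2,3,6] = [3,6] − [2,6] + [2,3],
  ∂[3,4,6] = [4,6] − [3,6] + [3,4].
The resulting 12×6 matrix has rank 6, and its Smith normal form has invariant factors (1,1,1,1,1,1).

Now H_k = ker ∂_k / im ∂_{k+1}, so:

  H_0: rank C_0 − rank ∂_1 = 6 − 5 = 1, and the invariant factors of ∂_1 are all 1, so H_0 ≅ Z.
  H_1: rank ker ∂_1 − rank ∂_2 = (12 − 5) − 6 = 1, and the invariant factors of ∂_2 are all 1, so H_1 ≅ Z.
  H_2: rank ker ∂_2 − rank ∂_3 = (6 − 6) − 0 = 0, and there is no ∂_3, so H_2 ≅ 0.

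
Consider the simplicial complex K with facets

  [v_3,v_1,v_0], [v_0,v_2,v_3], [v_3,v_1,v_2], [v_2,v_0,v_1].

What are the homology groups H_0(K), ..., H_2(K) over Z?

H_0 ≅ Z,  H_1 = 0,  H_2 ≅ Z.

Take the total order v_0 < v_1 < v_2 < v_3 on the vertex set. Then K (dimension 2) consists of the simplices:

  0-simplices (4): [v_0], [v_1], [v_2], [v_3]
  1-simplices (6): [v_0,v_1], [v_0,v_2], [v_0,v_3], [v_1,v_2], [v_1,v_3], [v_2,v_3]
  2-simplices (4): [v_0,v_1,v_2], [v_0,v_1,v_3], [v_0,v_2,v_3], [v_1,v_2,v_3]

so the chain groups are C_0 ≅ Z^4, C_1 ≅ Z^6, C_2 ≅ Z^4.

The boundary map ∂_1: C_1 → C_0 is given by ∂[p,q] = [q] − [p]. For instance
  ∂[v_0,v_3] = [v_3] − [v_0].
The 4×6 boundary matrix has rank 3 and Smith normal form diag(1,1,1).

The boundary map ∂_2: C_2 → C_1 acts by ∂[p,q,r] = [q,r] − [p,r] + [p,q]. For instance
  ∂[v_0,v_2,v_3] = [v_2,v_3] − [v_0,v_3] + [v_0,v_2],
  ∂[v_1,v_2,v_3] = [v_2,v_3] − [v_1,v_3] + [v_1,v_2].
The resulting 6×4 matrix has rank 3, and its Smith normal form has invariant factors (1,1,1).

Now H_k = ker ∂_k / im ∂_{k+1}, so:

  H_0: rank C_0 − rank ∂_1 = 4 − 3 = 1, and the invariant factors of ∂_1 are all 1, so H_0 = Z.
  H_1: rank ker ∂_1 − rank ∂_2 = (6 − 3) − 3 = 0, and the invariant factors of ∂_2 are all 1, so H_1 = 0.
  H_2: rank ker ∂_2 − rank ∂_3 = (4 − 3) − 0 = 1, and there is no ∂_3, so H_2 = Z.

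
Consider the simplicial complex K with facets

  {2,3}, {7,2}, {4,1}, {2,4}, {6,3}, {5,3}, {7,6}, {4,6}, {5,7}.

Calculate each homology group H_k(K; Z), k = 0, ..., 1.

H_0 = Z,  H_1 = Z^3.

We work with the vertex ordering 1 < 2 < 3 < 4 < 5 < 6 < 7. The simplices of K, each written with vertices in increasing order, are:

  0-simplices (7): [1], [2], [3], [4], [5], [6], [7]
  1-simplices (9): [1,4], [2,3], [2,4], [2,7], [3,5], [3,6], [4,6], [5,7], [6,7]

Hence C_0 ≅ Z^7, C_1 ≅ Z^9.

∂_1: C_1 → C_0 maps an edge to its endpoints' difference, ∂[p,q] = q − p. For instance
  ∂[3,6] = [6] − [3].
The 7×9 boundary matrix has rank 6 and Smith normal form diag(1,1,1,1,1,1).

From H_k ≅ ker(∂_k) / im(∂_{k+1}) we obtain:

  H_0: rank C_0 − rank ∂_1 = 7 − 6 = 1, and the invariant factors of ∂_1 are all 1, so H_0 = Z.
  H_1: rank ker ∂_1 − rank ∂_2 = (9 − 6) − 0 = 3, and there is no ∂_2, so H_1 = Z^3.

As a check, the Euler characteristic is 7 − 9 = -2, which agrees with 1 − 3 = -2.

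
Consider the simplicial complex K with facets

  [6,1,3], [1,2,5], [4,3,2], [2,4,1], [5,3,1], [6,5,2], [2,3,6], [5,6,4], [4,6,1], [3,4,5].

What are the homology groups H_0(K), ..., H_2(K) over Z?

H_0 = Z,  H_1 = Z/2,  H_2 = 0.

Take the total order 1 < 2 < 3 < 4 < 5 < 6 on the vertex set. Then K (dimension 2) consists of the simplices:

  0-simplices (6): [1], [2], [3], [4], [5], [6]
  1-simplices (15): [1,2], [1,3], [1,4], [1,5], [1,6], [2,3], [2,4], [2,5], [2,6], [3,4], [3,5], [3,6], [4,5], [4,6], [5,6]
  2-simplices (10): [1,2,4], [1,2,5], [1,3,5], [1,3,6], [1,4,6], [2,3,4], [2,3,6], [2,5,6], [3,4,5], [4,5,6]

so the chain groups are C_0 ≅ Z^6, C_1 ≅ Z^15, C_2 ≅ Z^10.

∂_1: C_1 → C_0 is given by ∂[p,q] = [q] − [p]. For instance
  ∂[3,6] = [6] − [3].
As a 6×15 matrix over Z this has rank 5, with invariant factors (1,1,1,1,1).

∂_2: C_2 → C_1 maps a triangle to the signed sum of its edges. For instance
  ∂[1,3,6] = [3,6] − [1,6] + [1,3],
  ∂[4,5,6] = [5,6] − [4,6] + [4,5].
The 15×10 boundary matrix has rank 10 and Smith normal form diag(1,1,1,1,1,1,1,1,1,2).

From H_k ≅ ker(∂_k) / im(∂_{k+1}) we obtain:

  H_0: rank C_0 − rank ∂_1 = 6 − 5 = 1, and the invariant factors of ∂_1 are all 1, so H_0 ≅ Z.
  H_1: rank ker ∂_1 − rank ∂_2 = (15 − 5) − 10 = 0, and ∂_2 has invariant factor 2 > 1, so H_1 ≅ Z/2.
  H_2: rank ker ∂_2 − rank ∂_3 = (10 − 10) − 0 = 0, and there is no ∂_3, so H_2 ≅ 0.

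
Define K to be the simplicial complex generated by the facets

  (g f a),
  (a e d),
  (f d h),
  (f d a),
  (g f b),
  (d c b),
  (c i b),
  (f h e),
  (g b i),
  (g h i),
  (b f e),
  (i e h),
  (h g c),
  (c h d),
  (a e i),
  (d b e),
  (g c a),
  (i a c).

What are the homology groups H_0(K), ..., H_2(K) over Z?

K has 9 vertices, 27 edges, 18 triangles.
rank ∂_0 = 0, rank ∂_1 = 8 ⇒ b_0 = 9 − 0 − 8 = 1; all invariant factors of ∂_1 are 1 so no torsion. So H_0 = Z.
rank ∂_1 = 8, rank ∂_2 = 18 ⇒ b_1 = 27 − 8 − 18 = 1; ∂_2 has invariant factor(s) [2] giving torsion. So H_1 = Z ⊕ Z/2Z.
rank ∂_2 = 18, rank ∂_3 = 0 ⇒ b_2 = 18 − 18 − 0 = 0. So H_2 = 0.

H_0 = Z,  H_1 = Z ⊕ Z/2Z,  H_2 = 0.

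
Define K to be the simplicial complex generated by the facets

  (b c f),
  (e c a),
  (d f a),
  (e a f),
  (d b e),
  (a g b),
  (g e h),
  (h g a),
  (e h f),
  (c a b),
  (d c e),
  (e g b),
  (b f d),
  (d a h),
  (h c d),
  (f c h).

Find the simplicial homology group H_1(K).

H_1 = Z^2.

Fix the vertex order a < b < c < d < e < f < g < h and write every simplex with vertices in increasing order. Then dim K = 2 and the simplices of K are:

  0-simplices (8): a, b, c, d, e, f, g, h
  1-simplices (24): ab, ac, ad, ae, af, ag, ah, bc, bd, be, bf, bg, cd, ce, cf, ch, de, df, dh, ef, eg, eh, fh, gh
  2-simplices (16): abc, abg, ace, adf, adh, aef, agh, bcf, bde, bdf, beg, cde, cdh, cfh, efh, egh

giving chain groups C_0 ≅ Z^8, C_1 ≅ Z^24, C_2 ≅ Z^16.

The boundary map ∂_1: C_1 → C_0 maps an edge to its endpoints' difference, ∂[p,q] = q − p. For instance
  ∂bd = d − b.
The 8×24 boundary matrix has rank 7 and Smith normal form diag(1,1,1,1,1,1,1).

Boundary ∂_2: C_2 → C_1 sends each 2-simplex [p,q,r] to [q,r] − [p,r] + [p,q]. For instance
  ∂abg = bg − ag + ab,
  ∂ace = ce − ae + ac.
The resulting 24×16 matrix has rank 15, and its Smith normal form has invariant factors (1,1,1,1,1,1,1,1,1,1,1,1,1,1,1).

Now H_k = ker ∂_k / im ∂_{k+1}, so:

  H_1: rank ker ∂_1 − rank ∂_2 = (24 − 7) − 15 = 2, and the invariant factors of ∂_2 are all 1, so H_1 = Z^2.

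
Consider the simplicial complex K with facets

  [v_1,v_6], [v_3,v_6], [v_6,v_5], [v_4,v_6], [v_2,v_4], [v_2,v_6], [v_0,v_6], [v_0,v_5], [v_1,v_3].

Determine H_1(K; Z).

Order the vertices as v_0 < v_1 < v_2 < v_3 < v_4 < v_5 < v_6. Listing each simplex with vertices in this order, K has dimension 1 with simplices:

  0-simplices (7): [v_0], [v_1], [v_2], [v_3], [v_4], [v_5], [v_6]
  1-simplices (9): [v_0,v_5], [v_0,v_6], [v_1,v_3], [v_1,v_6], [v_2,v_4], [v_2,v_6], [v_3,v_6], [v_4,v_6], [v_5,v_6]

so the chain groups are C_0 ≅ Z^7, C_1 ≅ Z^9.

∂_1: C_1 → C_0 is given by ∂[p,q] = [q] − [p].
As a 7×9 matrix over Z this has rank 6, with invariant factors (1,1,1,1,1,1).

Reading off H_k = ker ∂_k / im ∂_{k+1}:

  H_1: rank ker ∂_1 − rank ∂_2 = (9 − 6) − 0 = 3, and there is no ∂_2, so H_1 = Z^3.

H_1 ≅ Z^3.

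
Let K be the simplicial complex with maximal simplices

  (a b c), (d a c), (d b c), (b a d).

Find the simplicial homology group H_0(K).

Order the vertices as a < b < c < d. Listing each simplex with vertices in this order, K has dimension 2 with simplices:

  0-simplices (4): a, b, c, d
  1-simplices (6): ab, ac, ad, bc, bd, cd
  2-simplices (4): abc, abd, acd, bcd

giving chain groups C_0 ≅ Z^4, C_1 ≅ Z^6, C_2 ≅ Z^4.

∂_1: C_1 → C_0 maps an edge to its endpoints' difference, ∂[p,q] = q − p. For instance
  ∂ad = d − a.
This gives a 4×6 integer matrix of rank 3; reducing to Smith normal form yields diagonal entries (1,1,1).

Boundary ∂_2: C_2 → C_1 sends each 2-simplex [p,q,r] to [q,r] − [p,r] + [p,q]. For instance
  ∂bcd = cd − bd + bc,
  ∂abc = bc − ac + ab.
This gives a 6×4 integer matrix of rank 3; reducing to Smith normal form yields diagonal entries (1,1,1).

Now H_k = ker ∂_k / im ∂_{k+1}, so:

  H_0: rank C_0 − rank ∂_1 = 4 − 3 = 1, and the invariant factors of ∂_1 are all 1, so H_0 ≅ Z.

H_0 = Z.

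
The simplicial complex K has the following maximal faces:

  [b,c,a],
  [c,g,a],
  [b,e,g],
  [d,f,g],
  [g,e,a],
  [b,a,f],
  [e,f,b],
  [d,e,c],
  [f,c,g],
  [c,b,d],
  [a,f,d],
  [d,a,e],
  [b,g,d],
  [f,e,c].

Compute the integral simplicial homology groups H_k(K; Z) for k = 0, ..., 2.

Order the vertices as a < b < c < d < e < f < g. Listing each simplex with vertices in this order, K has dimension 2 with simplices:

  0-simplices (7): a, b, c, d, e, f, g
  1-simplices (21): ab, ac, ad, ae, af, ag, bc, bd, be, bf, bg, cd, ce, cf, cg, de, df, dg, ef, eg, fg
  2-simplices (14): abc, abf, acg, ade, adf, aeg, bcd, bdg, bef, beg, cde, cef, cfg, dfg

so the chain groups are C_0 ≅ Z^7, C_1 ≅ Z^21, C_2 ≅ Z^14.

Boundary ∂_1: C_1 → C_0 is given by ∂[p,q] = [q] − [p]. For instance
  ∂cf = f − c.
As a 7×21 matrix over Z this has rank 6, with invariant factors (1,1,1,1,1,1).

The boundary map ∂_2: C_2 → C_1 sends each 2-simplex [p,q,r] to [q,r] − [p,r] + [p,q]. For instance
  ∂acg = cg − ag + ac,
  ∂beg = eg − bg + be.
This gives a 21×14 integer matrix of rank 13; reducing to Smith normal form yields diagonal entries (1,1,1,1,1,1,1,1,1,1,1,1,1).

Reading off H_k = ker ∂_k / im ∂_{k+1}:

  H_0: rank C_0 − rank ∂_1 = 7 − 6 = 1, and the invariant factors of ∂_1 are all 1, so H_0 ≅ Z.
  H_1: rank ker ∂_1 − rank ∂_2 = (21 − 6) − 13 = 2, and the invariant factors of ∂_2 are all 1, so H_1 ≅ Z^2.
  H_2: rank ker ∂_2 − rank ∂_3 = (14 − 13) − 0 = 1, and there is no ∂_3, so H_2 ≅ Z.

H_0 ≅ Z,  H_1 ≅ Z^2,  H_2 ≅ Z.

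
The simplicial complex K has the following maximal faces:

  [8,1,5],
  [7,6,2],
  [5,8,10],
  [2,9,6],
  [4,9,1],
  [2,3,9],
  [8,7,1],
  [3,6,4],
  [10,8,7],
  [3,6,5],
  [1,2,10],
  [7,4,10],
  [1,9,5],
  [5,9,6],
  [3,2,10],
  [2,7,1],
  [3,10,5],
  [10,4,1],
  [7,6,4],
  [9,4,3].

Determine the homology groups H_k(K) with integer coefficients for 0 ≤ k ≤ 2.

H_0 = Z,  H_1 = Z ⊕ Z/2,  H_2 = 0.

Order the vertices as 1 < 2 < 3 < 4 < 5 < 6 < 7 < 8 < 9 < 10. Listing each simplex with vertices in this order, K has dimension 2 with simplices:

  0-simplices (10): [1], [2], [3], [4], [5], [6], [7], [8], [9], [10]
  1-simplices (30): (30 of them)
  2-simplices (20): (20 of them)

Hence C_0 ≅ Z^10, C_1 ≅ Z^30, C_2 ≅ Z^20.

The boundary map ∂_1: C_1 → C_0 is given by ∂[p,q] = [q] − [p]. For instance
  ∂[4,10] = [10] − [4].
The resulting 10×30 matrix has rank 9, and its Smith normal form has invariant factors (1,1,1,1,1,1,1,1,1).

∂_2: C_2 → C_1 acts by ∂[p,q,r] = [q,r] − [p,r] + [p,q]. For instance
  ∂[5,8,10] = [8,10] − [5,10] + [5,8],
  ∂[2,3,10] = [3,10] − [2,10] + [2,3].
The resulting 30×20 matrix has rank 20, and its Smith normal form has invariant factors (1,1,1,1,1,1,1,1,1,1,1,1,1,1,1,1,1,1,1,2).

Reading off H_k = ker ∂_k / im ∂_{k+1}:

  H_0: rank C_0 − rank ∂_1 = 10 − 9 = 1, and the invariant factors of ∂_1 are all 1, so H_0 = Z.
  H_1: rank ker ∂_1 − rank ∂_2 = (30 − 9) − 20 = 1, and ∂_2 has invariant factor 2 > 1, so H_1 = Z ⊕ Z/2.
  H_2: rank ker ∂_2 − rank ∂_3 = (20 − 20) − 0 = 0, and there is no ∂_3, so H_2 = 0.

As a check, the Euler characteristic is 10 − 30 + 20 = 0, which agrees with 1 − 1 + 0 = 0.
(K is a triangulation of the Klein bottle.)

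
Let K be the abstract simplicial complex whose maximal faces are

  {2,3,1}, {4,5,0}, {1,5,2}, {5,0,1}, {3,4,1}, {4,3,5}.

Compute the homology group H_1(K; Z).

K has 6 vertices, 12 edges, 6 triangles.
rank ∂_1 = 5, rank ∂_2 = 6 ⇒ b_1 = 12 − 5 − 6 = 1; all invariant factors of ∂_2 are 1 so no torsion. So H_1 ≅ Z.

H_1 ≅ Z.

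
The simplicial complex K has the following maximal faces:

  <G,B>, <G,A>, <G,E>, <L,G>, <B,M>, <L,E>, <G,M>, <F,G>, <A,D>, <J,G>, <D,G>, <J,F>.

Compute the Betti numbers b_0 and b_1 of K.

b_0 = 1, b_1 = 4.

We work with the vertex ordering A < B < D < E < F < G < J < L < M. The simplices of K, each written with vertices in increasing order, are:

  0-simplices (9): A, B, D, E, F, G, J, L, M
  1-simplices (12): AD, AG, BG, BM, DG, EG, EL, FG, FJ, GJ, GL, GM

Hence C_0 ≅ Z^9, C_1 ≅ Z^12.

Boundary ∂_1: C_1 → C_0 maps an edge to its endpoints' difference, ∂[p,q] = q − p.
The resulting 9×12 matrix has rank 8, and its Smith normal form has invariant factors (1,1,1,1,1,1,1,1).

Computing H_k = (kernel of ∂_k) / (image of ∂_{k+1}):

  H_0: rank C_0 − rank ∂_1 = 9 − 8 = 1, and the invariant factors of ∂_1 are all 1, so H_0 = Z.
  H_1: rank ker ∂_1 − rank ∂_2 = (12 − 8) − 0 = 4, and there is no ∂_2, so H_1 = Z^4.

As a check, the Euler characteristic is 9 − 12 = -3, which agrees with 1 − 4 = -3.
(K is a triangulation of a wedge of 4 circles.)

Hence the Betti numbers are b_0 = 1, b_1 = 4.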